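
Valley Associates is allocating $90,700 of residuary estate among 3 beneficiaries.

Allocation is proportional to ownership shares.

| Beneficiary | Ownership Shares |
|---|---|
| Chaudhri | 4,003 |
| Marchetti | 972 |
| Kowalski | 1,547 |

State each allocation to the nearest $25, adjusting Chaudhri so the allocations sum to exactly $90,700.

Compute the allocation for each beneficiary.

Combined ownership shares = 6,522.
Proportional shares: Chaudhri 4,003/6,522 × $90,700 = 55,668.83; Marchetti 972/6,522 × $90,700 = 13,517.39; Kowalski 1,547/6,522 × $90,700 = 21,513.78.
At nearest $25: Chaudhri $55,675; Marchetti $13,525; Kowalski $21,525. Sum = $90,725.
Difference $90,700 − $90,725 = −$25 applied to Chaudhri: Chaudhri becomes $55,650.

Chaudhri: $55,650 · Marchetti: $13,525 · Kowalski: $21,525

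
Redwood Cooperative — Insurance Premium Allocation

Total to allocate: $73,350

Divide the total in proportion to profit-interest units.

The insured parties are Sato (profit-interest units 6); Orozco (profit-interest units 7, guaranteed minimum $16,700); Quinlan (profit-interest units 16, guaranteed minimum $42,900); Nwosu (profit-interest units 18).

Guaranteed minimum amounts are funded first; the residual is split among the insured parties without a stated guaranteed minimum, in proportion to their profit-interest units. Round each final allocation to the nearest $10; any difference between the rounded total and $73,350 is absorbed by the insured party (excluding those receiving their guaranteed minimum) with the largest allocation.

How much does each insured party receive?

Sato: $3,440; Orozco: $16,700; Quinlan: $42,900; Nwosu: $10,310

Fund the minimums — Orozco $16,700; Quinlan $42,900. Remaining pool $13,750.
Remaining pool split over remaining profit-interest units 24: Sato 3,437.50 → $3,440; Nwosu 10,312.50 → $10,310.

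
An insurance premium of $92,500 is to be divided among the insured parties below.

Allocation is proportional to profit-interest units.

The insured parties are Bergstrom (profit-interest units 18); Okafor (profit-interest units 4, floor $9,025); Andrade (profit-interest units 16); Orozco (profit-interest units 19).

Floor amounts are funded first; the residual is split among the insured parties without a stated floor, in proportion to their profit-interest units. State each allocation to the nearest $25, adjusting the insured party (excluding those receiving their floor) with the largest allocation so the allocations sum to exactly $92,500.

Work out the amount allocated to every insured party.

Minimums first: Okafor $9,025. Remaining pool $83,475.
Remaining pool split over remaining profit-interest units 53: Bergstrom 28,350.00 → $28,350; Andrade 25,200.00 → $25,200; Orozco 29,925.00 → $29,925.

Bergstrom: $28,350; Okafor: $9,025; Andrade: $25,200; Orozco: $29,925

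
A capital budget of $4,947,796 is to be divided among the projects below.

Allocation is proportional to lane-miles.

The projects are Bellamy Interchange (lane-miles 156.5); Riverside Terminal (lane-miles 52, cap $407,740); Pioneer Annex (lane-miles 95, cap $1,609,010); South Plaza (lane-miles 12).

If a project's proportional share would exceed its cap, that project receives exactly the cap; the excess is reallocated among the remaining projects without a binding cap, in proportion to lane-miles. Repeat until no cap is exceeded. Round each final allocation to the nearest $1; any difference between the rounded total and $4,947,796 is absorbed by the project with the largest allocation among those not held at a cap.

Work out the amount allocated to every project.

Bellamy Interchange: $2,722,307 | Riverside Terminal: $407,740 | Pioneer Annex: $1,609,010 | South Plaza: $208,739

Combined lane-miles = 315.5.
Proportional shares (ignoring caps): Bellamy Interchange 2,454,295.00; Riverside Terminal 815,484.60; Pioneer Annex 1,489,827.64; South Plaza 188,188.75.
Capped: Riverside Terminal ($407,740); remaining pool $4,540,056 reallocated over remaining lane-miles 263.5.
Capped: Pioneer Annex ($1,609,010); remaining pool $2,931,046 reallocated over remaining lane-miles 168.5.
Redistributed shares: Bellamy Interchange 2,722,306.82 → $2,722,307; South Plaza 208,739.18 → $208,739.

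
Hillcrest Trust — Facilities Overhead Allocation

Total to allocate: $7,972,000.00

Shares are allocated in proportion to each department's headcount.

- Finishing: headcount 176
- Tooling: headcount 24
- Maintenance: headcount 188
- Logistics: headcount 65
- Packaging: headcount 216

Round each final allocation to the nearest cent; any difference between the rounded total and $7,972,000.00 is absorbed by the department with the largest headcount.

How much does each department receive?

Sum of headcount: 176 + 24 + 188 + 65 + 216 = 669.
Raw shares: Finishing 2,097,267.5635; Tooling 285,991.0314; Maintenance 2,240,263.0792; Logistics 774,559.0433; Packaging 2,573,919.2825.
After rounding (cent): Finishing $2,097,267.56; Tooling $285,991.03; Maintenance $2,240,263.08; Logistics $774,559.04; Packaging $2,573,919.28. Sum = $7,971,999.99.
Difference $7,972,000.00 − $7,971,999.99 = +$0.01 applied to largest headcount (Packaging): Packaging becomes $2,573,919.29.

Finishing: $2,097,267.56 · Tooling: $285,991.03 · Maintenance: $2,240,263.08 · Logistics: $774,559.04 · Packaging: $2,573,919.29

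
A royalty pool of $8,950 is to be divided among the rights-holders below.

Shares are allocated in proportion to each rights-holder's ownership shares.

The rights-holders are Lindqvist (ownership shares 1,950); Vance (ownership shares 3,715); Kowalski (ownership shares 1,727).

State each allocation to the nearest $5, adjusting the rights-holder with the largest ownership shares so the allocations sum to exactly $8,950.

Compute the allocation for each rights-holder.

Combined ownership shares = 1,950 + 3,715 + 1,727 = 7,392.
Proportional shares: Lindqvist 2,361.00; Vance 4,498.00; Kowalski 2,091.00.
At nearest $5: Lindqvist $2,360; Vance $4,500; Kowalski $2,090. Sum = $8,950.
Rounded total matches; no reconciliation needed.

Lindqvist: $2,360 · Vance: $4,500 · Kowalski: $2,090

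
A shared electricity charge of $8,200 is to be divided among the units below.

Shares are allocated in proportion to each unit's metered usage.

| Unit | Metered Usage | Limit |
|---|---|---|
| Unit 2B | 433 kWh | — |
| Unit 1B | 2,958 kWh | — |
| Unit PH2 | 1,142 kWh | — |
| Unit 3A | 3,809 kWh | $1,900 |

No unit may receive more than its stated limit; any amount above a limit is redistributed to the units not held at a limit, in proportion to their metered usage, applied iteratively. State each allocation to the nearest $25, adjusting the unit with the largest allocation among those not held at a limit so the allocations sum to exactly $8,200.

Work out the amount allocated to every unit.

Total metered usage = 8,342.
Proportional shares (ignoring caps): Unit 2B 425.63; Unit 1B 2,907.65; Unit PH2 1,122.56; Unit 3A 3,744.16.
Capped: Unit 3A ($1,900); residual $6,300 reallocated over remaining metered usage 4,533.
Redistributed shares: Unit 2B 601.79 → $600; Unit 1B 4,111.05 → $4,100; Unit PH2 1,587.16 → $1,575.
Rounding difference +$25 applied to Unit 1B → $4,125.

Unit 2B: $600; Unit 1B: $4,125; Unit PH2: $1,575; Unit 3A: $1,900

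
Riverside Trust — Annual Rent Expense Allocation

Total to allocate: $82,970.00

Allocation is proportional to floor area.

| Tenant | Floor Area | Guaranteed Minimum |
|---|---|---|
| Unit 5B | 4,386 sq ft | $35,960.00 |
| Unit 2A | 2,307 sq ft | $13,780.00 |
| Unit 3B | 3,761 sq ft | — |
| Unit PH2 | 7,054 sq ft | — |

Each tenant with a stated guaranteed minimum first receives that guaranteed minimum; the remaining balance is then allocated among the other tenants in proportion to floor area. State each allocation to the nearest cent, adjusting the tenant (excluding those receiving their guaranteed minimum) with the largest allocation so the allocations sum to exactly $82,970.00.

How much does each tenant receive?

Unit 5B: $35,960.00 · Unit 2A: $13,780.00 · Unit 3B: $11,555.99 · Unit PH2: $21,674.01

Guaranteed amounts: Unit 5B $35,960.00; Unit 2A $13,780.00. Residual $33,230.00.
Residual split over remaining floor area 10,815: Unit 3B 11,555.9898 → $11,555.99; Unit PH2 21,674.0102 → $21,674.01.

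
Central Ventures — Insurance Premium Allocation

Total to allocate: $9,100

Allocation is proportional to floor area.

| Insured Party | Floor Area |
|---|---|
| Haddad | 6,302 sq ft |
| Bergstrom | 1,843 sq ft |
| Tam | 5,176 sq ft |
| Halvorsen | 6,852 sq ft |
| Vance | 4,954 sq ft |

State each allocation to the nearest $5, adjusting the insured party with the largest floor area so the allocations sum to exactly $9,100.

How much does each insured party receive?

Total floor area = 6,302 + 1,843 + 5,176 + 6,852 + 4,954 = 25,127.
Proportional shares: Haddad 2,282.33; Bergstrom 667.46; Tam 1,874.54; Halvorsen 2,481.52; Vance 1,794.14.
Rounded to nearest $5: Haddad $2,280; Bergstrom $665; Tam $1,875; Halvorsen $2,480; Vance $1,795. Sum = $9,095.
Difference $9,100 − $9,095 = +$5 applied to largest floor area (Halvorsen): Halvorsen becomes $2,485.

Haddad: $2,280 | Bergstrom: $665 | Tam: $1,875 | Halvorsen: $2,485 | Vance: $1,795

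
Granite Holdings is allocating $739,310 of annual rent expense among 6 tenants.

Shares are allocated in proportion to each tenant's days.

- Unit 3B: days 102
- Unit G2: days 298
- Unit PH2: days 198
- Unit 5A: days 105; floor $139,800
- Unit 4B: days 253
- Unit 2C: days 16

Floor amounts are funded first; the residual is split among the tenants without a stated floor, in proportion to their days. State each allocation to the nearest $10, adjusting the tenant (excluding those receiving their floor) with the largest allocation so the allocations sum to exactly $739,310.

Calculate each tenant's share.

Unit 3B: $70,530 | Unit G2: $206,070 | Unit PH2: $136,910 | Unit 5A: $139,800 | Unit 4B: $174,940 | Unit 2C: $11,060

Fund the minimums — Unit 5A $139,800. Residual $599,510.
Residual split over remaining days 867: Unit 3B 70,530.59 → $70,530; Unit G2 206,059.95 → $206,060; Unit PH2 136,912.32 → $136,910; Unit 4B 174,943.52 → $174,940; Unit 2C 11,063.62 → $11,060.
Rounding difference +$10 applied to Unit G2 → $206,070.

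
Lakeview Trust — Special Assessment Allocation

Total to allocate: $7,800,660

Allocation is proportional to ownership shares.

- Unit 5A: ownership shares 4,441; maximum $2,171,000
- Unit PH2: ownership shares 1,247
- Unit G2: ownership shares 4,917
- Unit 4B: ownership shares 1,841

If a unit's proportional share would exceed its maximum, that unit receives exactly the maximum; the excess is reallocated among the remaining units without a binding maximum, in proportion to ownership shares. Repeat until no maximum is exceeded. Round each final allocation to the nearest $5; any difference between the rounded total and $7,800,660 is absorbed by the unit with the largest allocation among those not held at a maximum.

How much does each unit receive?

Combined ownership shares = 12,446.
Proportional shares (ignoring caps): Unit 5A 2,783,442.96; Unit PH2 781,570.22; Unit G2 3,081,780.91; Unit 4B 1,153,865.91.
Held at cap: Unit 5A ($2,171,000); remaining pool $5,629,660 reallocated over remaining ownership shares 8,005.
Remaining shares: Unit PH2 876,975.14 → $876,975; Unit G2 3,457,968.55 → $3,457,970; Unit 4B 1,294,716.31 → $1,294,715.

Unit 5A: $2,171,000 · Unit PH2: $876,975 · Unit G2: $3,457,970 · Unit 4B: $1,294,715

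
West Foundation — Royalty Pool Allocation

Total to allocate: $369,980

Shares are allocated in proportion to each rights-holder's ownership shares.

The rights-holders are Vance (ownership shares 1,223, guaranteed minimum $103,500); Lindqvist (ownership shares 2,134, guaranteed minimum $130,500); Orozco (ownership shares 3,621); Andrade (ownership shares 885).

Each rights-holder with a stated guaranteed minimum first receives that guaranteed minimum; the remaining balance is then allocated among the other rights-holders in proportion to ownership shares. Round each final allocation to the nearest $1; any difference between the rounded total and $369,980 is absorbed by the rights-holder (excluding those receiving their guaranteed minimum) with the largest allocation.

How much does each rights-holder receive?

Vance: $103,500 | Lindqvist: $130,500 | Orozco: $109,273 | Andrade: $26,707

Guaranteed amounts: Vance $103,500; Lindqvist $130,500. Residual $135,980.
Residual split over remaining ownership shares 4,506: Orozco 109,272.88 → $109,273; Andrade 26,707.12 → $26,707.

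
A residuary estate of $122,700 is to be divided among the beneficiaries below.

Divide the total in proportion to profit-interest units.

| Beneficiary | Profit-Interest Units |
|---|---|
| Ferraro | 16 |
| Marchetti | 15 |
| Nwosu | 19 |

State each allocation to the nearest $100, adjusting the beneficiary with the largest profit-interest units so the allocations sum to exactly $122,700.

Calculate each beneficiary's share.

Ferraro: $39,300 | Marchetti: $36,800 | Nwosu: $46,600

Total profit-interest units = 16 + 15 + 19 = 50.
Proportional shares: Ferraro 39,264.00; Marchetti 36,810.00; Nwosu 46,626.00.
Rounded to nearest $100: Ferraro $39,300; Marchetti $36,800; Nwosu $46,600. Sum = $122,700.
Sum already equals the total — no adjustment.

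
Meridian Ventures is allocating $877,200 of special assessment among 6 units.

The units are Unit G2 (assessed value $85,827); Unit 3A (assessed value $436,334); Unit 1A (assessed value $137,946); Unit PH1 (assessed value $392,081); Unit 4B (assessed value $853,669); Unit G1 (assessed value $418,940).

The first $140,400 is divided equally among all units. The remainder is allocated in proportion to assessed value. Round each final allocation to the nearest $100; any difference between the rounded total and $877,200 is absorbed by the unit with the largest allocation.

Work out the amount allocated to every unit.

Equal tier: $140,400 ÷ 6 = $23,400 apiece.
Remainder $736,800 by assessed value (total 2,324,797): Unit G2 27,201.23 → $27,200; Unit 3A 138,287.73 → $138,300; Unit 1A 43,719.35 → $43,700; Unit PH1 124,262.58 → $124,300; Unit 4B 270,554.08 → $270,600; Unit G1 132,775.03 → $132,800.
Rounding difference −$100 on remainder applied to Unit 4B.
Totals: Unit G2 $23,400 + $27,200 = $50,600; Unit 3A $23,400 + $138,300 = $161,700; Unit 1A $23,400 + $43,700 = $67,100; Unit PH1 $23,400 + $124,300 = $147,700; Unit 4B $23,400 + $270,500 = $293,900; Unit G1 $23,400 + $132,800 = $156,200.

Unit G2: $50,600 · Unit 3A: $161,700 · Unit 1A: $67,100 · Unit PH1: $147,700 · Unit 4B: $293,900 · Unit G1: $156,200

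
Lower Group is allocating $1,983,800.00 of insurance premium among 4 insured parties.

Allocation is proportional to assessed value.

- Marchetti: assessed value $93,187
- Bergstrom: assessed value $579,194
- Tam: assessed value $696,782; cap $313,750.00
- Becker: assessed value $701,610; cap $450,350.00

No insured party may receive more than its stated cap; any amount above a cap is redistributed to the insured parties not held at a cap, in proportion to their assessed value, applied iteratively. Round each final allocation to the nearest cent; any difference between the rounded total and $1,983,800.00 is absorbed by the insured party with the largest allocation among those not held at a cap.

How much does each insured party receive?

Marchetti: $169,041.34 · Bergstrom: $1,050,658.66 · Tam: $313,750.00 · Becker: $450,350.00

Assessed value total: 2,070,773.
Proportional shares (ignoring caps): Marchetti 89,273.1220; Bergstrom 554,867.7026; Tam 667,516.9763; Becker 672,142.1991.
Held at cap: Tam ($313,750.00), Becker ($450,350.00); remaining pool $1,219,700.00 reallocated over remaining assessed value 672,381.
Remaining shares: Marchetti 169,041.3380 → $169,041.34; Bergstrom 1,050,658.6620 → $1,050,658.66.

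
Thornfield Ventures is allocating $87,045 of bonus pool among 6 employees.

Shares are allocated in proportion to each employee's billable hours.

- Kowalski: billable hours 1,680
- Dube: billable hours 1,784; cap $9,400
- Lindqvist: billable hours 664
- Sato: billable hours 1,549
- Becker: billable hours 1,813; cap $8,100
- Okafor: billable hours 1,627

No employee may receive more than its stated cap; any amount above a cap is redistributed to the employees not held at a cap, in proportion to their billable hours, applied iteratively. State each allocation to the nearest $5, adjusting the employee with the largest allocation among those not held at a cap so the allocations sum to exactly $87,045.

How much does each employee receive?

Total billable hours = 9,117.
Pro-rata shares before constraints: Kowalski 16,039.88; Dube 17,032.83; Lindqvist 6,339.57; Sato 14,789.15; Becker 17,309.71; Okafor 15,533.86.
Capped: Dube ($9,400), Becker ($8,100); balance $69,545 reallocated over remaining billable hours 5,520.
Redistributed shares: Kowalski 21,165.87 → $21,165; Lindqvist 8,365.56 → $8,365; Sato 19,515.44 → $19,515; Okafor 20,498.14 → $20,500.

Kowalski: $21,165 · Dube: $9,400 · Lindqvist: $8,365 · Sato: $19,515 · Becker: $8,100 · Okafor: $20,500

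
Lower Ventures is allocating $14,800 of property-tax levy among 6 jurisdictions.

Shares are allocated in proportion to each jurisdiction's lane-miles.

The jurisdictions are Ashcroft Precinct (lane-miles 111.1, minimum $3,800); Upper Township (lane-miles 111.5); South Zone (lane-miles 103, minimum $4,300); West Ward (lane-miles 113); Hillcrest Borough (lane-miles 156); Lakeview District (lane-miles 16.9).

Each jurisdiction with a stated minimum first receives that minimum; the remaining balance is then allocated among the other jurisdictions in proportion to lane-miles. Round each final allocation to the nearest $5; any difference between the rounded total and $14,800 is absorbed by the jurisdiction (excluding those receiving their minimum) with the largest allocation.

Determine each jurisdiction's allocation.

Minimums first: Ashcroft Precinct $3,800; South Zone $4,300. Balance $6,700.
Balance split over remaining lane-miles 397.4: Upper Township 1,879.84 → $1,880; West Ward 1,905.13 → $1,905; Hillcrest Borough 2,630.10 → $2,630; Lakeview District 284.93 → $285.

Ashcroft Precinct: $3,800 | Upper Township: $1,880 | South Zone: $4,300 | West Ward: $1,905 | Hillcrest Borough: $2,630 | Lakeview District: $285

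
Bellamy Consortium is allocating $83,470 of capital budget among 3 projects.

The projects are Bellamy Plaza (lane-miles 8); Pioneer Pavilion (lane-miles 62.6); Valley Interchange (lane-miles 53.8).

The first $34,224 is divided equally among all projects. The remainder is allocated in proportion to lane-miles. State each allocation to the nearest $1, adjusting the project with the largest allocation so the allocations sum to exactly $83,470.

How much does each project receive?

Bellamy Plaza: $14,575; Pioneer Pavilion: $36,189; Valley Interchange: $32,706

$34,224 shared equally gives $11,408 per project.
Remainder $49,246 by lane-miles (total 124.4): Bellamy Plaza 3,166.95 → $3,167; Pioneer Pavilion 24,781.35 → $24,781; Valley Interchange 21,297.71 → $21,298.
Totals: Bellamy Plaza $11,408 + $3,167 = $14,575; Pioneer Pavilion $11,408 + $24,781 = $36,189; Valley Interchange $11,408 + $21,298 = $32,706.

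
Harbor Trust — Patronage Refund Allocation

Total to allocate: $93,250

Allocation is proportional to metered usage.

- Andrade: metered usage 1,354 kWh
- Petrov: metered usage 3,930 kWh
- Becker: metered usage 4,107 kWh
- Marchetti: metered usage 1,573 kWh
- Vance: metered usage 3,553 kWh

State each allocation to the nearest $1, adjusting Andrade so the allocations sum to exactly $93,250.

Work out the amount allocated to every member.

Total metered usage = 14,517.
Proportional shares: Andrade 1,354/14,517 × $93,250 = 8,697.42; Petrov 3,930/14,517 × $93,250 = 25,244.37; Becker 4,107/14,517 × $93,250 = 26,381.33; Marchetti 1,573/14,517 × $93,250 = 10,104.17; Vance 3,553/14,517 × $93,250 = 22,822.71.
Rounded to nearest $1: Andrade $8,697; Petrov $25,244; Becker $26,381; Marchetti $10,104; Vance $22,823. Sum = $93,249.
Difference $93,250 − $93,249 = +$1 applied to Andrade: Andrade becomes $8,698.

Andrade: $8,698 | Petrov: $25,244 | Becker: $26,381 | Marchetti: $10,104 | Vance: $22,823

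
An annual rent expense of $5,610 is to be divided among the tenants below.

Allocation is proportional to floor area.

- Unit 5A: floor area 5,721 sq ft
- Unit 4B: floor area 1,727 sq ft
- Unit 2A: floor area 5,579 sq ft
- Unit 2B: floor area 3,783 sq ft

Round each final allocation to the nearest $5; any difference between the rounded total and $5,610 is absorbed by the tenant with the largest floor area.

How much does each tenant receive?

Unit 5A: $1,910 · Unit 4B: $575 · Unit 2A: $1,860 · Unit 2B: $1,265

Total floor area = 5,721 + 1,727 + 5,579 + 3,783 = 16,810.
Unrounded shares: Unit 5A 1,909.27; Unit 4B 576.35; Unit 2A 1,861.88; Unit 2B 1,262.5003.
After rounding ($5): Unit 5A $1,910; Unit 4B $575; Unit 2A $1,860; Unit 2B $1,265. Sum = $5,610.
Sum already equals the total — no adjustment.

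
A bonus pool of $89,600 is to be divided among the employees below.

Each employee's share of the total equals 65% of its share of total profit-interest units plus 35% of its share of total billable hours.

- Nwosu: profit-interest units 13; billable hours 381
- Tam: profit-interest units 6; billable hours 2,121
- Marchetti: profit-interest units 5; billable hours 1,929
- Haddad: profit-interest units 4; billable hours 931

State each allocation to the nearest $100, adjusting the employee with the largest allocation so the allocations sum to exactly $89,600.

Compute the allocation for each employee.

Profit-interest units total 28; billable hours total 5,362.
Combined weights (65% profit-interest units + 35% billable hours): Nwosu 0.3267; Tam 0.2777; Marchetti 0.2420; Haddad 0.1536.
Raw shares: Nwosu 29,268.30; Tam 24,884.80; Marchetti 21,681.88; Haddad 13,765.01.
After rounding ($100): Nwosu $29,300; Tam $24,900; Marchetti $21,700; Haddad $13,800. Sum = $89,700.
Difference $89,600 − $89,700 = −$100 applied to largest allocation (Nwosu): Nwosu becomes $29,200.

Nwosu: $29,200; Tam: $24,900; Marchetti: $21,700; Haddad: $13,800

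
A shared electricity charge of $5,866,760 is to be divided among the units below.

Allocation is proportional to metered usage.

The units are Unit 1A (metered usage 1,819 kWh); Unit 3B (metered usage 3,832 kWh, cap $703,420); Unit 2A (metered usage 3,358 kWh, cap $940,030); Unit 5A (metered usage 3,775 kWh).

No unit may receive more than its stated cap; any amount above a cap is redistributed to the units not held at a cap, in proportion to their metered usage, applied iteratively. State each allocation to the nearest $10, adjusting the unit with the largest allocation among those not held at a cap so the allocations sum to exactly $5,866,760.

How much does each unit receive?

Total metered usage = 12,784.
Unconstrained shares: Unit 1A 834,765.05; Unit 3B 1,758,559.47; Unit 2A 1,541,034.11; Unit 5A 1,732,401.36.
Cap binds for Unit 3B ($703,420), Unit 2A ($940,030); balance $4,223,310 reallocated over remaining metered usage 5,594.
Shares after redistribution: Unit 1A 1,373,292.97 → $1,373,290; Unit 5A 2,850,017.03 → $2,850,020.

Unit 1A: $1,373,290 | Unit 3B: $703,420 | Unit 2A: $940,030 | Unit 5A: $2,850,020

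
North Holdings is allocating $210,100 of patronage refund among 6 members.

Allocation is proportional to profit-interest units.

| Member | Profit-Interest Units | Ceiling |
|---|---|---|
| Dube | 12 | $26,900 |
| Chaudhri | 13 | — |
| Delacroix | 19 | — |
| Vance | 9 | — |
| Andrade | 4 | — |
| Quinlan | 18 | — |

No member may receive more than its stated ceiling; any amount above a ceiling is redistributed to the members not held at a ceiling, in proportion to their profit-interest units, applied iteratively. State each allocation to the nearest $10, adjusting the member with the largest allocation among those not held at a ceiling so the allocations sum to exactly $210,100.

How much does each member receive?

Sum of profit-interest units: 75.
Unconstrained shares: Dube 33,616.00; Chaudhri 36,417.33; Delacroix 53,225.33; Vance 25,212.00; Andrade 11,205.33; Quinlan 50,424.00.
Cap binds for Dube ($26,900); residual $183,200 reallocated over remaining profit-interest units 63.
Remaining shares: Chaudhri 37,803.17 → $37,800; Delacroix 55,250.79 → $55,250; Vance 26,171.43 → $26,170; Andrade 11,631.75 → $11,630; Quinlan 52,342.86 → $52,340.
Rounding difference +$10 applied to Delacroix → $55,260.

Dube: $26,900 | Chaudhri: $37,800 | Delacroix: $55,260 | Vance: $26,170 | Andrade: $11,630 | Quinlan: $52,340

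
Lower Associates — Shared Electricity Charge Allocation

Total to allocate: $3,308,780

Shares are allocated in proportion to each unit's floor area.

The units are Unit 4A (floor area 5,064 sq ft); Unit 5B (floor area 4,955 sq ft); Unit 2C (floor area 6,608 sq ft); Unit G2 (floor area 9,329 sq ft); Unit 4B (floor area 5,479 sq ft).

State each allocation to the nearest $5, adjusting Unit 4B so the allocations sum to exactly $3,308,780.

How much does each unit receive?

Sum of floor area: 31,435.
Raw shares: Unit 4A 5,064/31,435 × $3,308,780 = 533,025.67; Unit 5B 4,955/31,435 × $3,308,780 = 521,552.57; Unit 2C 6,608/31,435 × $3,308,780 = 695,543.76; Unit G2 9,329/31,435 × $3,308,780 = 981,950.33; Unit 4B 5,479/31,435 × $3,308,780 = 576,707.67.
Rounded to nearest $5: Unit 4A $533,025; Unit 5B $521,555; Unit 2C $695,545; Unit G2 $981,950; Unit 4B $576,710. Sum = $3,308,785.
Difference $3,308,780 − $3,308,785 = −$5 applied to Unit 4B: Unit 4B becomes $576,705.

Unit 4A: $533,025 | Unit 5B: $521,555 | Unit 2C: $695,545 | Unit G2: $981,950 | Unit 4B: $576,705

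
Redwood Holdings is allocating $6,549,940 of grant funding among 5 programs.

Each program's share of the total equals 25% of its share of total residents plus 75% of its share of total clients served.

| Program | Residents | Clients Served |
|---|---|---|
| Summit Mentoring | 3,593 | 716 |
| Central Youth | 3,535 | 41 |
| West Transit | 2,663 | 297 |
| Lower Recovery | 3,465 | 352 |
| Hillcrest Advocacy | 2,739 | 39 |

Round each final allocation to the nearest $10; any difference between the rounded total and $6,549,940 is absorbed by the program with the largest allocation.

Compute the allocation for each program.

Summit Mentoring: $2,801,960 | Central Youth: $501,280 | West Transit: $1,282,310 | Lower Recovery: $1,551,400 | Hillcrest Advocacy: $412,990

Totals — residents 15,995, clients served 1,445.
Blended shares (25% residents + 75% clients served): Summit Mentoring 0.4278; Central Youth 0.0765; West Transit 0.1958; Lower Recovery 0.2369; Hillcrest Advocacy 0.0631.
Unrounded shares: Summit Mentoring 2,801,962.62; Central Youth 501,279.47; West Transit 1,282,312.09; Lower Recovery 1,551,395.94; Hillcrest Advocacy 412,989.88.
Rounded to nearest $10: Summit Mentoring $2,801,960; Central Youth $501,280; West Transit $1,282,310; Lower Recovery $1,551,400; Hillcrest Advocacy $412,990. Sum = $6,549,940.
Rounded total matches; no reconciliation needed.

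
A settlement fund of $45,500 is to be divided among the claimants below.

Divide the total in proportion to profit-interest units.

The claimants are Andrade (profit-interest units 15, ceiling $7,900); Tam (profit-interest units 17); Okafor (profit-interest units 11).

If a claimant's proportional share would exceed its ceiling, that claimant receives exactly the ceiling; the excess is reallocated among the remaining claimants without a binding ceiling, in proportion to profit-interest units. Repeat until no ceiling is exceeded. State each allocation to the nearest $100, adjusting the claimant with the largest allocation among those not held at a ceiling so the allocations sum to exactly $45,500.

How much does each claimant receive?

Sum of profit-interest units: 43.
Unconstrained shares: Andrade 15,872.09; Tam 17,988.37; Okafor 11,639.53.
Cap binds for Andrade ($7,900); balance $37,600 reallocated over remaining profit-interest units 28.
Shares after redistribution: Tam 22,828.57 → $22,800; Okafor 14,771.43 → $14,800.

Andrade: $7,900 · Tam: $22,800 · Okafor: $14,800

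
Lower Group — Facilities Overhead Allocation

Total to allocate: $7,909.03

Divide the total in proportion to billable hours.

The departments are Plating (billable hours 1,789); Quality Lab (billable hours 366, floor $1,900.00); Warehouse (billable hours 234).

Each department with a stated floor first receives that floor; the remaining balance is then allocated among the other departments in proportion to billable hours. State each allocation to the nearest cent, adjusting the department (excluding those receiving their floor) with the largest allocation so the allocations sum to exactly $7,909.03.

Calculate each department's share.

Fund the minimums — Quality Lab $1,900.00. Residual $6,009.03.
Residual split over remaining billable hours 2,023: Plating 5,313.9667 → $5,313.97; Warehouse 695.0633 → $695.06.

Plating: $5,313.97 | Quality Lab: $1,900.00 | Warehouse: $695.06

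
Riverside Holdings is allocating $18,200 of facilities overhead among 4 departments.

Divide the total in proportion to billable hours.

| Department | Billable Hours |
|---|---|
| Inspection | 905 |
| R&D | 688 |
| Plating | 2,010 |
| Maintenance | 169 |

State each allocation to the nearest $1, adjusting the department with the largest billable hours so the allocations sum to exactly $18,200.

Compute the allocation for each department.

Inspection: $4,367 · R&D: $3,320 · Plating: $9,698 · Maintenance: $815

Billable hours total: 905 + 688 + 2,010 + 169 = 3,772.
Unrounded shares: Inspection 4,366.65; R&D 3,319.62; Plating 9,698.30; Maintenance 815.43.
Rounded to nearest $1: Inspection $4,367; R&D $3,320; Plating $9,698; Maintenance $815. Sum = $18,200.
Sum already equals the total — no adjustment.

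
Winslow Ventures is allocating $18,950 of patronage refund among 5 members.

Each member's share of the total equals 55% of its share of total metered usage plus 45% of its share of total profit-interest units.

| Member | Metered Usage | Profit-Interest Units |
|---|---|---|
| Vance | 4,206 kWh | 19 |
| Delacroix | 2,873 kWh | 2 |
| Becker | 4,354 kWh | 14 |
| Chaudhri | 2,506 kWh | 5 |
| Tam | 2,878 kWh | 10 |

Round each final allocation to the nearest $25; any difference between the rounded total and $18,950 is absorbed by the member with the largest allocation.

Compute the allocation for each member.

Totals — metered usage 16,817, profit-interest units 50.
Combined weights (55% metered usage + 45% profit-interest units): Vance 0.3086; Delacroix 0.1120; Becker 0.2684; Chaudhri 0.1270; Tam 0.1841.
Raw shares: Vance 5,847.16; Delacroix 2,121.67; Becker 5,086.13; Chaudhri 2,405.87; Tam 3,489.17.
After rounding ($25): Vance $5,850; Delacroix $2,125; Becker $5,075; Chaudhri $2,400; Tam $3,500. Sum = $18,950.
Sum already equals the total — no adjustment.

Vance: $5,850 | Delacroix: $2,125 | Becker: $5,075 | Chaudhri: $2,400 | Tam: $3,500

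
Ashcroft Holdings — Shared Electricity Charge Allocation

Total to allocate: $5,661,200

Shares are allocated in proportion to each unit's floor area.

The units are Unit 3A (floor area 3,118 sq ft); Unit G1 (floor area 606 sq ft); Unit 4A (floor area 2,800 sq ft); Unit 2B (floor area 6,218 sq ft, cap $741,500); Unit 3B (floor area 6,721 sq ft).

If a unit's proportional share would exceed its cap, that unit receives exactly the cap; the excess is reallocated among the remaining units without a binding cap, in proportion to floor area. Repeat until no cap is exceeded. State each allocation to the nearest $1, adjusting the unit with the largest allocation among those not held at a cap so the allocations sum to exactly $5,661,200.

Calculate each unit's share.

Unit 3A: $1,158,145 | Unit G1: $225,092 | Unit 4A: $1,040,027 | Unit 2B: $741,500 | Unit 3B: $2,496,436

Total floor area = 19,463.
Proportional shares (ignoring caps): Unit 3A 906,932.21; Unit G1 176,267.13; Unit 4A 814,435.60; Unit 2B 1,808,628.76; Unit 3B 1,954,936.30.
Capped: Unit 2B ($741,500); residual $4,919,700 reallocated over remaining floor area 13,245.
Remaining shares: Unit 3A 1,158,144.55 → $1,158,145; Unit G1 225,091.60 → $225,092; Unit 4A 1,040,027.18 → $1,040,027; Unit 3B 2,496,436.67 → $2,496,437.
Rounding difference −$1 applied to Unit 3B → $2,496,436.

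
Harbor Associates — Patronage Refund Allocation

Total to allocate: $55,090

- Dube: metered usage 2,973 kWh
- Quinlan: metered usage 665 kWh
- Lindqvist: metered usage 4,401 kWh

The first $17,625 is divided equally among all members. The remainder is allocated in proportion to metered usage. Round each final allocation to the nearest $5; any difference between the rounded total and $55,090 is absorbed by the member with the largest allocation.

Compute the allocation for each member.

Dube: $19,730 | Quinlan: $8,975 | Lindqvist: $26,385

First tranche $17,625 split equally: $5,875 each.
Remainder $37,465 by metered usage (total 8,039): Dube 13,855.39 → $13,855; Quinlan 3,099.17 → $3,100; Lindqvist 20,510.44 → $20,510.
Totals: Dube $5,875 + $13,855 = $19,730; Quinlan $5,875 + $3,100 = $8,975; Lindqvist $5,875 + $20,510 = $26,385.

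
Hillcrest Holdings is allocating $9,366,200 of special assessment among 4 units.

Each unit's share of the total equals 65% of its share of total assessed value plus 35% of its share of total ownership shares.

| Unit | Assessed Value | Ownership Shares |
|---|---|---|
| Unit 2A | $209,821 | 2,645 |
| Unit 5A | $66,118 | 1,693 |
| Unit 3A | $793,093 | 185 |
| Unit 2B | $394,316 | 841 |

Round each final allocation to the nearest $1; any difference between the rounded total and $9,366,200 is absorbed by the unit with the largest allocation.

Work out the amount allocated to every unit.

Unit 2A: $2,489,400; Unit 5A: $1,309,738; Unit 3A: $3,412,601; Unit 2B: $2,154,461

Assessed value total 1,463,348; ownership shares total 5,364.
Combined weights (65% assessed value + 35% ownership shares): Unit 2A 0.2658; Unit 5A 0.1398; Unit 3A 0.3644; Unit 2B 0.2300.
Proportional shares: Unit 2A 2,489,400.10; Unit 5A 1,309,738.34; Unit 3A 3,412,600.54; Unit 2B 2,154,461.01.
At nearest $1: Unit 2A $2,489,400; Unit 5A $1,309,738; Unit 3A $3,412,601; Unit 2B $2,154,461. Sum = $9,366,200.
No rounding difference to absorb.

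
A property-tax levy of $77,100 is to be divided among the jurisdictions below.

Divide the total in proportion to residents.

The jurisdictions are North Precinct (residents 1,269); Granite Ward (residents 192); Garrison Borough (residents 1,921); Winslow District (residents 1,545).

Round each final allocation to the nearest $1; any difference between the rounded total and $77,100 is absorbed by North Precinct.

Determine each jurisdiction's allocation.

Sum of residents: 4,927.
Proportional shares: North Precinct 1,269/4,927 × $77,100 = 19,857.91; Granite Ward 192/4,927 × $77,100 = 3,004.51; Garrison Borough 1,921/4,927 × $77,100 = 30,060.71; Winslow District 1,545/4,927 × $77,100 = 24,176.88.
After rounding ($1): North Precinct $19,858; Granite Ward $3,005; Garrison Borough $30,061; Winslow District $24,177. Sum = $77,101.
Difference $77,100 − $77,101 = −$1 applied to North Precinct: North Precinct becomes $19,857.

North Precinct: $19,857 · Granite Ward: $3,005 · Garrison Borough: $30,061 · Winslow District: $24,177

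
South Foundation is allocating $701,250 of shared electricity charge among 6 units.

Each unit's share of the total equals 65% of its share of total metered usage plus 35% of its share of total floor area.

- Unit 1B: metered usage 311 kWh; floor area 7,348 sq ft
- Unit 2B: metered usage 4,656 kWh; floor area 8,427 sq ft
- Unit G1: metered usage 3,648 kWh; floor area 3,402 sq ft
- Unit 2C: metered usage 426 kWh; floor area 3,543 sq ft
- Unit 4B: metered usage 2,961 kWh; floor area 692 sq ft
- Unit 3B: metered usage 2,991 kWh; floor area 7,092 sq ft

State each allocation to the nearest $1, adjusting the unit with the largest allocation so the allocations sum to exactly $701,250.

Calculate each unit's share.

Unit 1B: $68,577 · Unit 2B: $209,356 · Unit G1: $138,278 · Unit 2C: $41,458 · Unit 4B: $95,587 · Unit 3B: $147,994

Totals — metered usage 14,993, floor area 30,504.
Blended shares (65% metered usage + 35% floor area): Unit 1B 0.0978; Unit 2B 0.2985; Unit G1 0.1972; Unit 2C 0.0591; Unit 4B 0.1363; Unit 3B 0.2110.
Unrounded shares: Unit 1B 68,577.49; Unit 2B 209,354.54; Unit G1 138,278.11; Unit 2C 41,458.37; Unit 4B 95,587.28; Unit 3B 147,994.22.
After rounding ($1): Unit 1B $68,577; Unit 2B $209,355; Unit G1 $138,278; Unit 2C $41,458; Unit 4B $95,587; Unit 3B $147,994. Sum = $701,249.
Difference $701,250 − $701,249 = +$1 applied to largest allocation (Unit 2B): Unit 2B becomes $209,356.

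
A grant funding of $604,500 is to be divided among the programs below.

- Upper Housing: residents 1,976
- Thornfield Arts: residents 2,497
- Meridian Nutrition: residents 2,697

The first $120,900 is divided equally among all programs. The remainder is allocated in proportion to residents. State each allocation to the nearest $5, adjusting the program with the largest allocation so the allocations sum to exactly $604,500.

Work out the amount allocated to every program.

$120,900 shared equally gives $40,300 per program.
Remainder $483,600 by residents (total 7,170): Upper Housing 133,276.65 → $133,275; Thornfield Arts 168,416.90 → $168,415; Meridian Nutrition 181,906.44 → $181,905.
Rounding difference +$5 on remainder applied to Meridian Nutrition.
Totals: Upper Housing $40,300 + $133,275 = $173,575; Thornfield Arts $40,300 + $168,415 = $208,715; Meridian Nutrition $40,300 + $181,910 = $222,210.

Upper Housing: $173,575; Thornfield Arts: $208,715; Meridian Nutrition: $222,210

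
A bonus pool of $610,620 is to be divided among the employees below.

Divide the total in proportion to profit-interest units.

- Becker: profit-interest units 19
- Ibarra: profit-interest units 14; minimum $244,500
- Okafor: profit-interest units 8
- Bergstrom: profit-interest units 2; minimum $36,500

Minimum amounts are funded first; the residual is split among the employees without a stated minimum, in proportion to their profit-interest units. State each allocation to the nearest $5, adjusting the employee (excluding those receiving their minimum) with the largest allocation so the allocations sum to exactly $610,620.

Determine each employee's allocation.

Becker: $231,955 | Ibarra: $244,500 | Okafor: $97,665 | Bergstrom: $36,500

Guaranteed amounts: Ibarra $244,500; Bergstrom $36,500. Remaining pool $329,620.
Remaining pool split over remaining profit-interest units 27: Becker 231,954.81 → $231,955; Okafor 97,665.19 → $97,665.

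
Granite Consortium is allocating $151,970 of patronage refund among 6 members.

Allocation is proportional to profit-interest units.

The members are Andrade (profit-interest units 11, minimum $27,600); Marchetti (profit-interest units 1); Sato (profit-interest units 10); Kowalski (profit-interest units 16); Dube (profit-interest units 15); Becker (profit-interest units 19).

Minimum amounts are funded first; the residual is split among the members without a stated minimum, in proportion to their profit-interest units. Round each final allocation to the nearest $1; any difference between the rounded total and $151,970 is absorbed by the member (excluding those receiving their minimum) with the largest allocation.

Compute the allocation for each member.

Andrade: $27,600; Marchetti: $2,039; Sato: $20,389; Kowalski: $32,622; Dube: $30,583; Becker: $38,737

Guaranteed amounts: Andrade $27,600. Remaining pool $124,370.
Remaining pool split over remaining profit-interest units 61: Marchetti 2,038.85 → $2,039; Sato 20,388.52 → $20,389; Kowalski 32,621.64 → $32,622; Dube 30,582.79 → $30,583; Becker 38,738.20 → $38,738.
Rounding difference −$1 applied to Becker → $38,737.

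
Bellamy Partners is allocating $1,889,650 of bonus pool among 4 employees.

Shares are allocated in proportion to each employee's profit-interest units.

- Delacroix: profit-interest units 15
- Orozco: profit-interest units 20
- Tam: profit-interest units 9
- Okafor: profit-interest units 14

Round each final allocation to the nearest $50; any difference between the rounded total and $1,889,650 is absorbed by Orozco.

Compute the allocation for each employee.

Delacroix: $488,700; Orozco: $651,650; Tam: $293,200; Okafor: $456,100

Sum of profit-interest units: 58.
Raw shares: Delacroix 15/58 × $1,889,650 = 488,702.59; Orozco 20/58 × $1,889,650 = 651,603.45; Tam 9/58 × $1,889,650 = 293,221.55; Okafor 14/58 × $1,889,650 = 456,122.41.
After rounding ($50): Delacroix $488,700; Orozco $651,600; Tam $293,200; Okafor $456,100. Sum = $1,889,600.
Difference $1,889,650 − $1,889,600 = +$50 applied to Orozco: Orozco becomes $651,650.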